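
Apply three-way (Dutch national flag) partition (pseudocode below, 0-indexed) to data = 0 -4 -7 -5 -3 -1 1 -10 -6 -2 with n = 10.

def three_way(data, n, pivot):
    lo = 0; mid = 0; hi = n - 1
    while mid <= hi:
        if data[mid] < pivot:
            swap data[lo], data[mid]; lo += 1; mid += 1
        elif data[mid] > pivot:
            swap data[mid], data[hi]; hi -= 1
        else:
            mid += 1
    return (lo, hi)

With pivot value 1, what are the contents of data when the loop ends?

pivot = 1; lo=0, mid=0, hi=9
data[mid]=0<1: swap data[0],data[0]; lo=1,mid=1 → 0 -4 -7 -5 -3 -1 1 -10 -6 -2
data[mid]=-4<1: swap data[1],data[1]; lo=2,mid=2 → 0 -4 -7 -5 -3 -1 1 -10 -6 -2
data[mid]=-7<1: swap data[2],data[2]; lo=3,mid=3 → 0 -4 -7 -5 -3 -1 1 -10 -6 -2
data[mid]=-5<1: swap data[3],data[3]; lo=4,mid=4 → 0 -4 -7 -5 -3 -1 1 -10 -6 -2
data[mid]=-3<1: swap data[4],data[4]; lo=5,mid=5 → 0 -4 -7 -5 -3 -1 1 -10 -6 -2
data[mid]=-1<1: swap data[5],data[5]; lo=6,mid=6 → 0 -4 -7 -5 -3 -1 1 -10 -6 -2
data[mid]=1=1: mid=7
data[mid]=-10<1: swap data[6],data[7]; lo=7,mid=8 → 0 -4 -7 -5 -3 -1 -10 1 -6 -2
data[mid]=-6<1: swap data[7],data[8]; lo=8,mid=9 → 0 -4 -7 -5 -3 -1 -10 -6 1 -2
data[mid]=-2<1: swap data[8],data[9]; lo=9,mid=10 → 0 -4 -7 -5 -3 -1 -10 -6 -2 1
end: lo=9, hi=9; data = 0 -4 -7 -5 -3 -1 -10 -6 -2 1

0 -4 -7 -5 -3 -1 -10 -6 -2 1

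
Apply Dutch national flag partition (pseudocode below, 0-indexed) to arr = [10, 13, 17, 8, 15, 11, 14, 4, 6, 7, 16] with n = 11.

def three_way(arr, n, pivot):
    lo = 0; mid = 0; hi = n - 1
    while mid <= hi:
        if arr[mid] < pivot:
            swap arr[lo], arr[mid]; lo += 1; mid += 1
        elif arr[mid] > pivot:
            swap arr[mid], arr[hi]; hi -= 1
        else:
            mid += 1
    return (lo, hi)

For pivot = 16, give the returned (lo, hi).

(9, 9)

lo=0 mid=0 hi=10
10<16: swap(0,0), lo=1 mid=1 ⇒ [10, 13, 17, 8, 15, 11, 14, 4, 6, 7, 16]
13<16: swap(1,1), lo=2 mid=2 ⇒ [10, 13, 17, 8, 15, 11, 14, 4, 6, 7, 16]
17>16: swap(2,10), hi=9 ⇒ [10, 13, 16, 8, 15, 11, 14, 4, 6, 7, 17]
16=16: mid=3
8<16: swap(2,3), lo=3 mid=4 ⇒ [10, 13, 8, 16, 15, 11, 14, 4, 6, 7, 17]
15<16: swap(3,4), lo=4 mid=5 ⇒ [10, 13, 8, 15, 16, 11, 14, 4, 6, 7, 17]
11<16: swap(4,5), lo=5 mid=6 ⇒ [10, 13, 8, 15, 11, 16, 14, 4, 6, 7, 17]
14<16: swap(5,6), lo=6 mid=7 ⇒ [10, 13, 8, 15, 11, 14, 16, 4, 6, 7, 17]
4<16: swap(6,7), lo=7 mid=8 ⇒ [10, 13, 8, 15, 11, 14, 4, 16, 6, 7, 17]
6<16: swap(7,8), lo=8 mid=9 ⇒ [10, 13, 8, 15, 11, 14, 4, 6, 16, 7, 17]
7<16: swap(8,9), lo=9 mid=10 ⇒ [10, 13, 8, 15, 11, 14, 4, 6, 7, 16, 17]
done. lo=9 hi=9; arr=[10, 13, 8, 15, 11, 14, 4, 6, 7, 16, 17]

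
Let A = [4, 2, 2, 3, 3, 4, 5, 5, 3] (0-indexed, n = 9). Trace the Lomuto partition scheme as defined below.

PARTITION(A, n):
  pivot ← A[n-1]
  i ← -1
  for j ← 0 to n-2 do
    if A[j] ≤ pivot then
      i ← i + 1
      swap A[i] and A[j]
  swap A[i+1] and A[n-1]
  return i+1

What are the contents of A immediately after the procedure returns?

pivot = A[8] = 3; i = -1
j=0: A[0]=4 > 3 → no swap
j=1: A[1]=2 ≤ 3 → i=0, swap A[0],A[1] → [2, 4, 2, 3, 3, 4, 5, 5, 3]
j=2: A[2]=2 ≤ 3 → i=1, swap A[1],A[2] → [2, 2, 4, 3, 3, 4, 5, 5, 3]
j=3: A[3]=3 ≤ 3 → i=2, swap A[2],A[3] → [2, 2, 3, 4, 3, 4, 5, 5, 3]
j=4: A[4]=3 ≤ 3 → i=3, swap A[3],A[4] → [2, 2, 3, 3, 4, 4, 5, 5, 3]
j=5: A[5]=4 > 3 → no swap
j=6: A[6]=5 > 3 → no swap
j=7: A[7]=5 > 3 → no swap
final swap A[4],A[8] → [2, 2, 3, 3, 3, 4, 5, 5, 4]; return 4

[2, 2, 3, 3, 3, 4, 5, 5, 4]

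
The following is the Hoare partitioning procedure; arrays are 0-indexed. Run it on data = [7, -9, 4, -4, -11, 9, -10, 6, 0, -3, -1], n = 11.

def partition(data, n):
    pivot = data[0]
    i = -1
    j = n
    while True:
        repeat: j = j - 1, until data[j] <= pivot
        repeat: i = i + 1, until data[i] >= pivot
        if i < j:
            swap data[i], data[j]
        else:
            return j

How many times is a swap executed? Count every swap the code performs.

pivot = data[0] = 7; i = -1, j = 11
j→10 (data[10]=-1≤7), i→0 (data[0]=7≥7); i<j, swap → [-1, -9, 4, -4, -11, 9, -10, 6, 0, -3, 7]
j→9 (data[9]=-3≤7), i→5 (data[5]=9≥7); i<j, swap → [-1, -9, 4, -4, -11, -3, -10, 6, 0, 9, 7]
j→8, i→9; i≥j, return j=8. data = [-1, -9, 4, -4, -11, -3, -10, 6, 0, 9, 7]

2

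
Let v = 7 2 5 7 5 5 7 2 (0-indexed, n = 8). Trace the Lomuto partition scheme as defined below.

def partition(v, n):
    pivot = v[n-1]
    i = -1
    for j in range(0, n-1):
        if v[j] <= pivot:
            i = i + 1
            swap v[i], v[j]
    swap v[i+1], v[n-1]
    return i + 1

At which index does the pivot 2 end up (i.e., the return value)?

pivot = v[7] = 2; i = -1
j=0: v[0]=7 > 2 → no swap
j=1: v[1]=2 ≤ 2 → i=0, swap v[0],v[1] → 2 7 5 7 5 5 7 2
j=2: v[2]=5 > 2 → no swap
j=3: v[3]=7 > 2 → no swap
j=4: v[4]=5 > 2 → no swap
j=5: v[5]=5 > 2 → no swap
j=6: v[6]=7 > 2 → no swap
final swap v[1],v[7] → 2 2 5 7 5 5 7 7; return 1

1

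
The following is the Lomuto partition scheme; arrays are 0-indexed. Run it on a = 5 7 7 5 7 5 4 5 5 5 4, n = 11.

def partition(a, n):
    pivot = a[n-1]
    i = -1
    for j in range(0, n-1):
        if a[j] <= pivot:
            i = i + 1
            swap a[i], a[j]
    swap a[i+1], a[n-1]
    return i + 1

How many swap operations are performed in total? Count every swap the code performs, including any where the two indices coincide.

2

pivot=4, i=-1
j=0: 5>4, skip
j=1: 7>4, skip
j=2: 7>4, skip
j=3: 5>4, skip
j=4: 7>4, skip
j=5: 5>4, skip
j=6: 4≤4, i=0, swap(0,6) ⇒ 4 7 7 5 7 5 5 5 5 5 4
j=7: 5>4, skip
j=8: 5>4, skip
j=9: 5>4, skip
swap(1,10) ⇒ 4 4 7 5 7 5 5 5 5 5 7; return 1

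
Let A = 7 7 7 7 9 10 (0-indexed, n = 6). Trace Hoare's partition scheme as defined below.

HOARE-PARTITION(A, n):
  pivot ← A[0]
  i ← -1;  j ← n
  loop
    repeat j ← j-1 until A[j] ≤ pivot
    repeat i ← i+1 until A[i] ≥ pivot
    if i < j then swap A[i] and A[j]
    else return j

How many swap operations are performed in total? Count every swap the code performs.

pivot = A[0] = 7; i = -1, j = 6
j→3 (A[3]=7≤7), i→0 (A[0]=7≥7); i<j, swap → 7 7 7 7 9 10
j→2 (A[2]=7≤7), i→1 (A[1]=7≥7); i<j, swap → 7 7 7 7 9 10
j→1, i→2; i≥j, return j=1. A = 7 7 7 7 9 10

2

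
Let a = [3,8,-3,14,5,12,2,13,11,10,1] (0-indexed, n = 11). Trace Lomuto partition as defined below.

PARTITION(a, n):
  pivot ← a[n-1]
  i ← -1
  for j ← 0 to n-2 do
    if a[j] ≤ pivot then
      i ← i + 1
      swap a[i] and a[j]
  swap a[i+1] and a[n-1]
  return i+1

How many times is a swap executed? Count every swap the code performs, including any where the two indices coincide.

pivot=1, i=-1
j=0: 3>1, skip
j=1: 8>1, skip
j=2: -3≤1, i=0, swap(0,2) ⇒ [-3,8,3,14,5,12,2,13,11,10,1]
j=3: 14>1, skip
j=4: 5>1, skip
j=5: 12>1, skip
j=6: 2>1, skip
j=7: 13>1, skip
j=8: 11>1, skip
j=9: 10>1, skip
swap(1,10) ⇒ [-3,1,3,14,5,12,2,13,11,10,8]; return 1

2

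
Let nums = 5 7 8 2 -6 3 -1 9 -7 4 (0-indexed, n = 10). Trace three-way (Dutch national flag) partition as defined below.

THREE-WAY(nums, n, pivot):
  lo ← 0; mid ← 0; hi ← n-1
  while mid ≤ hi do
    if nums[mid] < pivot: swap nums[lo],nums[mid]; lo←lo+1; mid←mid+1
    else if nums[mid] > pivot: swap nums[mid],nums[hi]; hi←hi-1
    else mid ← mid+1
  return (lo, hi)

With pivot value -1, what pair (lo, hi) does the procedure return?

(2, 2)

pivot = -1; lo=0, mid=0, hi=9
nums[mid]=5>-1: swap nums[0],nums[9]; hi=8 → 4 7 8 2 -6 3 -1 9 -7 5
nums[mid]=4>-1: swap nums[0],nums[8]; hi=7 → -7 7 8 2 -6 3 -1 9 4 5
nums[mid]=-7<-1: swap nums[0],nums[0]; lo=1,mid=1 → -7 7 8 2 -6 3 -1 9 4 5
nums[mid]=7>-1: swap nums[1],nums[7]; hi=6 → -7 9 8 2 -6 3 -1 7 4 5
nums[mid]=9>-1: swap nums[1],nums[6]; hi=5 → -7 -1 8 2 -6 3 9 7 4 5
nums[mid]=-1=-1: mid=2
nums[mid]=8>-1: swap nums[2],nums[5]; hi=4 → -7 -1 3 2 -6 8 9 7 4 5
nums[mid]=3>-1: swap nums[2],nums[4]; hi=3 → -7 -1 -6 2 3 8 9 7 4 5
nums[mid]=-6<-1: swap nums[1],nums[2]; lo=2,mid=3 → -7 -6 -1 2 3 8 9 7 4 5
nums[mid]=2>-1: swap nums[3],nums[3]; hi=2 → -7 -6 -1 2 3 8 9 7 4 5
end: lo=2, hi=2; nums = -7 -6 -1 2 3 8 9 7 4 5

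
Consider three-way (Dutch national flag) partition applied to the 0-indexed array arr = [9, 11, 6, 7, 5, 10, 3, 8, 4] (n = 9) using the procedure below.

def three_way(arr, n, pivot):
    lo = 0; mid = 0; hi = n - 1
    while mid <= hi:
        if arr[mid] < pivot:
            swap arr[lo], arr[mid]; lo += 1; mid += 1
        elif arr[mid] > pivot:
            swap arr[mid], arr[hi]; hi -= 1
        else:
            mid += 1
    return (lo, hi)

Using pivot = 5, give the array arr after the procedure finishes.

pivot = 5; lo=0, mid=0, hi=8
arr[mid]=9>5: swap arr[0],arr[8]; hi=7 → [4, 11, 6, 7, 5, 10, 3, 8, 9]
arr[mid]=4<5: swap arr[0],arr[0]; lo=1,mid=1 → [4, 11, 6, 7, 5, 10, 3, 8, 9]
arr[mid]=11>5: swap arr[1],arr[7]; hi=6 → [4, 8, 6, 7, 5, 10, 3, 11, 9]
arr[mid]=8>5: swap arr[1],arr[6]; hi=5 → [4, 3, 6, 7, 5, 10, 8, 11, 9]
arr[mid]=3<5: swap arr[1],arr[1]; lo=2,mid=2 → [4, 3, 6, 7, 5, 10, 8, 11, 9]
arr[mid]=6>5: swap arr[2],arr[5]; hi=4 → [4, 3, 10, 7, 5, 6, 8, 11, 9]
arr[mid]=10>5: swap arr[2],arr[4]; hi=3 → [4, 3, 5, 7, 10, 6, 8, 11, 9]
arr[mid]=5=5: mid=3
arr[mid]=7>5: swap arr[3],arr[3]; hi=2 → [4, 3, 5, 7, 10, 6, 8, 11, 9]
end: lo=2, hi=2; arr = [4, 3, 5, 7, 10, 6, 8, 11, 9]

[4, 3, 5, 7, 10, 6, 8, 11, 9]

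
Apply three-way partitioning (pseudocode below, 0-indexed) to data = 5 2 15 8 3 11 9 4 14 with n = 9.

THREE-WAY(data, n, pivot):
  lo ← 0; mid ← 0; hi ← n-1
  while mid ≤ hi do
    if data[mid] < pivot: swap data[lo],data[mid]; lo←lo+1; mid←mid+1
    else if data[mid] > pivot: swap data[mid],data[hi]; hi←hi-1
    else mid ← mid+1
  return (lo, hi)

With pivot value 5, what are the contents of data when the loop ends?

lo=0 mid=0 hi=8
5=5: mid=1
2<5: swap(0,1), lo=1 mid=2 ⇒ 2 5 15 8 3 11 9 4 14
15>5: swap(2,8), hi=7 ⇒ 2 5 14 8 3 11 9 4 15
14>5: swap(2,7), hi=6 ⇒ 2 5 4 8 3 11 9 14 15
4<5: swap(1,2), lo=2 mid=3 ⇒ 2 4 5 8 3 11 9 14 15
8>5: swap(3,6), hi=5 ⇒ 2 4 5 9 3 11 8 14 15
9>5: swap(3,5), hi=4 ⇒ 2 4 5 11 3 9 8 14 15
11>5: swap(3,4), hi=3 ⇒ 2 4 5 3 11 9 8 14 15
3<5: swap(2,3), lo=3 mid=4 ⇒ 2 4 3 5 11 9 8 14 15
done. lo=3 hi=3; data=2 4 3 5 11 9 8 14 15

2 4 3 5 11 9 8 14 15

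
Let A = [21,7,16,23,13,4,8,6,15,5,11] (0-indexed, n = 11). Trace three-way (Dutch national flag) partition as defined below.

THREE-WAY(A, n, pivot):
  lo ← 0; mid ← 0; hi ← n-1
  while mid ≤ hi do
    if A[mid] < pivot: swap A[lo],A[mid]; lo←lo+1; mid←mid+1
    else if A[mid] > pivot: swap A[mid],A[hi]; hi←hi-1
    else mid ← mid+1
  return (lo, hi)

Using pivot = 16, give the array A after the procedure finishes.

lo=0 mid=0 hi=10
21>16: swap(0,10), hi=9 ⇒ [11,7,16,23,13,4,8,6,15,5,21]
11<16: swap(0,0), lo=1 mid=1 ⇒ [11,7,16,23,13,4,8,6,15,5,21]
7<16: swap(1,1), lo=2 mid=2 ⇒ [11,7,16,23,13,4,8,6,15,5,21]
16=16: mid=3
23>16: swap(3,9), hi=8 ⇒ [11,7,16,5,13,4,8,6,15,23,21]
5<16: swap(2,3), lo=3 mid=4 ⇒ [11,7,5,16,13,4,8,6,15,23,21]
13<16: swap(3,4), lo=4 mid=5 ⇒ [11,7,5,13,16,4,8,6,15,23,21]
4<16: swap(4,5), lo=5 mid=6 ⇒ [11,7,5,13,4,16,8,6,15,23,21]
8<16: swap(5,6), lo=6 mid=7 ⇒ [11,7,5,13,4,8,16,6,15,23,21]
6<16: swap(6,7), lo=7 mid=8 ⇒ [11,7,5,13,4,8,6,16,15,23,21]
15<16: swap(7,8), lo=8 mid=9 ⇒ [11,7,5,13,4,8,6,15,16,23,21]
done. lo=8 hi=8; A=[11,7,5,13,4,8,6,15,16,23,21]

[11,7,5,13,4,8,6,15,16,23,21]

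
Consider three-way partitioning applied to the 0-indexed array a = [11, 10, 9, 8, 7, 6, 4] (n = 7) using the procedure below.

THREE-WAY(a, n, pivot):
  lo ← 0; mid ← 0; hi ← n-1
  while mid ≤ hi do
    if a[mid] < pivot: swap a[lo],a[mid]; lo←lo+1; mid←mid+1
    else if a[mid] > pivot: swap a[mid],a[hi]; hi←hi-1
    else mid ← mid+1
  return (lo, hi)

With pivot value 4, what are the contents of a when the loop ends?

[4, 9, 8, 7, 6, 10, 11]

lo=0 mid=0 hi=6
11>4: swap(0,6), hi=5 ⇒ [4, 10, 9, 8, 7, 6, 11]
4=4: mid=1
10>4: swap(1,5), hi=4 ⇒ [4, 6, 9, 8, 7, 10, 11]
6>4: swap(1,4), hi=3 ⇒ [4, 7, 9, 8, 6, 10, 11]
7>4: swap(1,3), hi=2 ⇒ [4, 8, 9, 7, 6, 10, 11]
8>4: swap(1,2), hi=1 ⇒ [4, 9, 8, 7, 6, 10, 11]
9>4: swap(1,1), hi=0 ⇒ [4, 9, 8, 7, 6, 10, 11]
done. lo=0 hi=0; a=[4, 9, 8, 7, 6, 10, 11]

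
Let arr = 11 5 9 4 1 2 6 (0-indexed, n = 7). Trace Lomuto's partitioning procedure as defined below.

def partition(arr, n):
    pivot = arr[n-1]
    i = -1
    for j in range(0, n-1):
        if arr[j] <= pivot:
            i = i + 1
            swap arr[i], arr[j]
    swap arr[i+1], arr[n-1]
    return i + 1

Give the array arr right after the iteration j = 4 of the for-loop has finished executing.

pivot=6, i=-1
j=0: 11>6, skip
j=1: 5≤6, i=0, swap(0,1) ⇒ 5 11 9 4 1 2 6
j=2: 9>6, skip
j=3: 4≤6, i=1, swap(1,3) ⇒ 5 4 9 11 1 2 6
j=4: 1≤6, i=2, swap(2,4) ⇒ 5 4 1 11 9 2 6
(after j=4) arr = 5 4 1 11 9 2 6

5 4 1 11 9 2 6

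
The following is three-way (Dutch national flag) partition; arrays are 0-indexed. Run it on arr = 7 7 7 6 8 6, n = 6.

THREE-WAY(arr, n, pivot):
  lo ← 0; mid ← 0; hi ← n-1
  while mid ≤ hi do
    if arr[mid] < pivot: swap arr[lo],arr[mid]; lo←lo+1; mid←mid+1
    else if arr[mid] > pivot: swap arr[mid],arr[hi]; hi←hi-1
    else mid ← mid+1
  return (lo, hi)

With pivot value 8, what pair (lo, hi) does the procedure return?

lo=0 mid=0 hi=5
7<8: swap(0,0), lo=1 mid=1 ⇒ 7 7 7 6 8 6
7<8: swap(1,1), lo=2 mid=2 ⇒ 7 7 7 6 8 6
7<8: swap(2,2), lo=3 mid=3 ⇒ 7 7 7 6 8 6
6<8: swap(3,3), lo=4 mid=4 ⇒ 7 7 7 6 8 6
8=8: mid=5
6<8: swap(4,5), lo=5 mid=6 ⇒ 7 7 7 6 6 8
done. lo=5 hi=5; arr=7 7 7 6 6 8

(5, 5)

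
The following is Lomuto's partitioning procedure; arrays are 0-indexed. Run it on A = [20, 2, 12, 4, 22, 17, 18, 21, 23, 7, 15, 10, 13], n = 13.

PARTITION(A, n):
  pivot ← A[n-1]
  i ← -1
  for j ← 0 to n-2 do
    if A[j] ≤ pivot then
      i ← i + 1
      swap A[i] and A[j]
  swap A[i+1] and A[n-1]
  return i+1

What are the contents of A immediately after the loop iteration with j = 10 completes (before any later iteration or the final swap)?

pivot = A[12] = 13; i = -1
j=0: A[0]=20 > 13 → no swap
j=1: A[1]=2 ≤ 13 → i=0, swap A[0],A[1] → [2, 20, 12, 4, 22, 17, 18, 21, 23, 7, 15, 10, 13]
j=2: A[2]=12 ≤ 13 → i=1, swap A[1],A[2] → [2, 12, 20, 4, 22, 17, 18, 21, 23, 7, 15, 10, 13]
j=3: A[3]=4 ≤ 13 → i=2, swap A[2],A[3] → [2, 12, 4, 20, 22, 17, 18, 21, 23, 7, 15, 10, 13]
j=4: A[4]=22 > 13 → no swap
j=5: A[5]=17 > 13 → no swap
j=6: A[6]=18 > 13 → no swap
j=7: A[7]=21 > 13 → no swap
j=8: A[8]=23 > 13 → no swap
j=9: A[9]=7 ≤ 13 → i=3, swap A[3],A[9] → [2, 12, 4, 7, 22, 17, 18, 21, 23, 20, 15, 10, 13]
j=10: A[10]=15 > 13 → no swap
(after j=10) A = [2, 12, 4, 7, 22, 17, 18, 21, 23, 20, 15, 10, 13]

[2, 12, 4, 7, 22, 17, 18, 21, 23, 20, 15, 10, 13]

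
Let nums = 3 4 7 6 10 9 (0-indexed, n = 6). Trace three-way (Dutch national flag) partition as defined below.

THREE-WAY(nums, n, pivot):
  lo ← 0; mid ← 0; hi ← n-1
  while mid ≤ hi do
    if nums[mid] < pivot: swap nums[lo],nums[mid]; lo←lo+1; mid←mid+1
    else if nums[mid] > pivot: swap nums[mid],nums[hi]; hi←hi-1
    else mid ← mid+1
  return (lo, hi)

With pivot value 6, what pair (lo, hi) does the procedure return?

(2, 2)

pivot = 6; lo=0, mid=0, hi=5
nums[mid]=3<6: swap nums[0],nums[0]; lo=1,mid=1 → 3 4 7 6 10 9
nums[mid]=4<6: swap nums[1],nums[1]; lo=2,mid=2 → 3 4 7 6 10 9
nums[mid]=7>6: swap nums[2],nums[5]; hi=4 → 3 4 9 6 10 7
nums[mid]=9>6: swap nums[2],nums[4]; hi=3 → 3 4 10 6 9 7
nums[mid]=10>6: swap nums[2],nums[3]; hi=2 → 3 4 6 10 9 7
nums[mid]=6=6: mid=3
end: lo=2, hi=2; nums = 3 4 6 10 9 7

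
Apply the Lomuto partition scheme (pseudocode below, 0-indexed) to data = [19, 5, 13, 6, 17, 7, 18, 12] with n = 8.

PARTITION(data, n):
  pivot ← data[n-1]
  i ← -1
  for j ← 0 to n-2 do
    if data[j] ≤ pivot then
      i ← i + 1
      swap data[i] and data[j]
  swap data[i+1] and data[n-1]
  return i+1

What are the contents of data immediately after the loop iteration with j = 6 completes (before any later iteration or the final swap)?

[5, 6, 7, 19, 17, 13, 18, 12]

pivot = data[7] = 12; i = -1
j=0: data[0]=19 > 12 → no swap
j=1: data[1]=5 ≤ 12 → i=0, swap data[0],data[1] → [5, 19, 13, 6, 17, 7, 18, 12]
j=2: data[2]=13 > 12 → no swap
j=3: data[3]=6 ≤ 12 → i=1, swap data[1],data[3] → [5, 6, 13, 19, 17, 7, 18, 12]
j=4: data[4]=17 > 12 → no swap
j=5: data[5]=7 ≤ 12 → i=2, swap data[2],data[5] → [5, 6, 7, 19, 17, 13, 18, 12]
j=6: data[6]=18 > 12 → no swap
(after j=6) data = [5, 6, 7, 19, 17, 13, 18, 12]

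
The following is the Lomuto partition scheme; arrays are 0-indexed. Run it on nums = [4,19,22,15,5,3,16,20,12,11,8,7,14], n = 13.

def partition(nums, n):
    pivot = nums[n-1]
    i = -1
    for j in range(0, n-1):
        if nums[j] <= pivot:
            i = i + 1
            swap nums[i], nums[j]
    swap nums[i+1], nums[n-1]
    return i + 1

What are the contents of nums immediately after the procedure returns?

[4,5,3,12,11,8,7,14,15,19,22,16,20]

pivot = nums[12] = 14; i = -1
j=0: nums[0]=4 ≤ 14 → i=0, swap nums[0],nums[0] (no change) → [4,19,22,15,5,3,16,20,12,11,8,7,14]
j=1: nums[1]=19 > 14 → no swap
j=2: nums[2]=22 > 14 → no swap
j=3: nums[3]=15 > 14 → no swap
j=4: nums[4]=5 ≤ 14 → i=1, swap nums[1],nums[4] → [4,5,22,15,19,3,16,20,12,11,8,7,14]
j=5: nums[5]=3 ≤ 14 → i=2, swap nums[2],nums[5] → [4,5,3,15,19,22,16,20,12,11,8,7,14]
j=6: nums[6]=16 > 14 → no swap
j=7: nums[7]=20 > 14 → no swap
j=8: nums[8]=12 ≤ 14 → i=3, swap nums[3],nums[8] → [4,5,3,12,19,22,16,20,15,11,8,7,14]
j=9: nums[9]=11 ≤ 14 → i=4, swap nums[4],nums[9] → [4,5,3,12,11,22,16,20,15,19,8,7,14]
j=10: nums[10]=8 ≤ 14 → i=5, swap nums[5],nums[10] → [4,5,3,12,11,8,16,20,15,19,22,7,14]
j=11: nums[11]=7 ≤ 14 → i=6, swap nums[6],nums[11] → [4,5,3,12,11,8,7,20,15,19,22,16,14]
final swap nums[7],nums[12] → [4,5,3,12,11,8,7,14,15,19,22,16,20]; return 7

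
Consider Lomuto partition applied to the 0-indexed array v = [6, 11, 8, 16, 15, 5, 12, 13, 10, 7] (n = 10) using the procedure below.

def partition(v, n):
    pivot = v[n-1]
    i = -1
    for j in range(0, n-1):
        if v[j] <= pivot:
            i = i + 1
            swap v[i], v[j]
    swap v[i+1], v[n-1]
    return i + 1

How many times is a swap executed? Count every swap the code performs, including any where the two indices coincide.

3

pivot=7, i=-1
j=0: 6≤7, i=0, swap(0,0) ⇒ [6, 11, 8, 16, 15, 5, 12, 13, 10, 7]
j=1: 11>7, skip
j=2: 8>7, skip
j=3: 16>7, skip
j=4: 15>7, skip
j=5: 5≤7, i=1, swap(1,5) ⇒ [6, 5, 8, 16, 15, 11, 12, 13, 10, 7]
j=6: 12>7, skip
j=7: 13>7, skip
j=8: 10>7, skip
swap(2,9) ⇒ [6, 5, 7, 16, 15, 11, 12, 13, 10, 8]; return 2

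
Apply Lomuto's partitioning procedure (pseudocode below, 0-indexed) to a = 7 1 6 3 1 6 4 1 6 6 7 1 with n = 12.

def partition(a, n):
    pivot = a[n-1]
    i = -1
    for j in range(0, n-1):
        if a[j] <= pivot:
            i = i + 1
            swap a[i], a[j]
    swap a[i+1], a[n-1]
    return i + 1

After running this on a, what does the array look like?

1 1 1 1 7 6 4 6 6 6 7 3

pivot=1, i=-1
j=0: 7>1, skip
j=1: 1≤1, i=0, swap(0,1) ⇒ 1 7 6 3 1 6 4 1 6 6 7 1
j=2: 6>1, skip
j=3: 3>1, skip
j=4: 1≤1, i=1, swap(1,4) ⇒ 1 1 6 3 7 6 4 1 6 6 7 1
j=5: 6>1, skip
j=6: 4>1, skip
j=7: 1≤1, i=2, swap(2,7) ⇒ 1 1 1 3 7 6 4 6 6 6 7 1
j=8: 6>1, skip
j=9: 6>1, skip
j=10: 7>1, skip
swap(3,11) ⇒ 1 1 1 1 7 6 4 6 6 6 7 3; return 3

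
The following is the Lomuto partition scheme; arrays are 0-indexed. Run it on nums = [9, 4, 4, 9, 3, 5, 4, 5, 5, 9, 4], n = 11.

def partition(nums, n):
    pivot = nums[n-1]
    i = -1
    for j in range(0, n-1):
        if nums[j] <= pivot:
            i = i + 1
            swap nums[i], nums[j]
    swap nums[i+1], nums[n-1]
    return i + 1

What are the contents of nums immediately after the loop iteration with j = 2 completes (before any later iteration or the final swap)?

pivot=4, i=-1
j=0: 9>4, skip
j=1: 4≤4, i=0, swap(0,1) ⇒ [4, 9, 4, 9, 3, 5, 4, 5, 5, 9, 4]
j=2: 4≤4, i=1, swap(1,2) ⇒ [4, 4, 9, 9, 3, 5, 4, 5, 5, 9, 4]
(after j=2) nums = [4, 4, 9, 9, 3, 5, 4, 5, 5, 9, 4]

[4, 4, 9, 9, 3, 5, 4, 5, 5, 9, 4]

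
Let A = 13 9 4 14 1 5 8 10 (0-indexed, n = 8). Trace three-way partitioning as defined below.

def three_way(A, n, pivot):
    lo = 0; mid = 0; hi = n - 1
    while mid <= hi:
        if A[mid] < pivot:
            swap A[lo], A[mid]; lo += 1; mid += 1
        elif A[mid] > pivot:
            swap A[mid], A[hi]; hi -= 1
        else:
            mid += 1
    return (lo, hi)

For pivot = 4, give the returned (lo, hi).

pivot = 4; lo=0, mid=0, hi=7
A[mid]=13>4: swap A[0],A[7]; hi=6 → 10 9 4 14 1 5 8 13
A[mid]=10>4: swap A[0],A[6]; hi=5 → 8 9 4 14 1 5 10 13
A[mid]=8>4: swap A[0],A[5]; hi=4 → 5 9 4 14 1 8 10 13
A[mid]=5>4: swap A[0],A[4]; hi=3 → 1 9 4 14 5 8 10 13
A[mid]=1<4: swap A[0],A[0]; lo=1,mid=1 → 1 9 4 14 5 8 10 13
A[mid]=9>4: swap A[1],A[3]; hi=2 → 1 14 4 9 5 8 10 13
A[mid]=14>4: swap A[1],A[2]; hi=1 → 1 4 14 9 5 8 10 13
A[mid]=4=4: mid=2
end: lo=1, hi=1; A = 1 4 14 9 5 8 10 13

(1, 1)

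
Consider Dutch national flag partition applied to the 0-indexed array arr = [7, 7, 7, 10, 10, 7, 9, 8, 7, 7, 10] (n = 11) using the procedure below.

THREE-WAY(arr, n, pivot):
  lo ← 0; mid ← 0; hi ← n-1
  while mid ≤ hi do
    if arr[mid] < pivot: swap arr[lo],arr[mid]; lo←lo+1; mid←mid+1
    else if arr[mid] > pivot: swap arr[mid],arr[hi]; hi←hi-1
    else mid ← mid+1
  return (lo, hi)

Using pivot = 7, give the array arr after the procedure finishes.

pivot = 7; lo=0, mid=0, hi=10
arr[mid]=7=7: mid=1
arr[mid]=7=7: mid=2
arr[mid]=7=7: mid=3
arr[mid]=10>7: swap arr[3],arr[10]; hi=9 → [7, 7, 7, 10, 10, 7, 9, 8, 7, 7, 10]
arr[mid]=10>7: swap arr[3],arr[9]; hi=8 → [7, 7, 7, 7, 10, 7, 9, 8, 7, 10, 10]
arr[mid]=7=7: mid=4
arr[mid]=10>7: swap arr[4],arr[8]; hi=7 → [7, 7, 7, 7, 7, 7, 9, 8, 10, 10, 10]
arr[mid]=7=7: mid=5
arr[mid]=7=7: mid=6
arr[mid]=9>7: swap arr[6],arr[7]; hi=6 → [7, 7, 7, 7, 7, 7, 8, 9, 10, 10, 10]
arr[mid]=8>7: swap arr[6],arr[6]; hi=5 → [7, 7, 7, 7, 7, 7, 8, 9, 10, 10, 10]
end: lo=0, hi=5; arr = [7, 7, 7, 7, 7, 7, 8, 9, 10, 10, 10]

[7, 7, 7, 7, 7, 7, 8, 9, 10, 10, 10]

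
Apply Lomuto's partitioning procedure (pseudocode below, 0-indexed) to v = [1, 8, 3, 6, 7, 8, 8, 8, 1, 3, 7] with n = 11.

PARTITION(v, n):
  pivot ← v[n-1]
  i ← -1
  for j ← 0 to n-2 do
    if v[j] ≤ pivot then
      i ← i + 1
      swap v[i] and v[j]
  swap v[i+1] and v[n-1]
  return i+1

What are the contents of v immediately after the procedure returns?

pivot = v[10] = 7; i = -1
j=0: v[0]=1 ≤ 7 → i=0, swap v[0],v[0] (no change) → [1, 8, 3, 6, 7, 8, 8, 8, 1, 3, 7]
j=1: v[1]=8 > 7 → no swap
j=2: v[2]=3 ≤ 7 → i=1, swap v[1],v[2] → [1, 3, 8, 6, 7, 8, 8, 8, 1, 3, 7]
j=3: v[3]=6 ≤ 7 → i=2, swap v[2],v[3] → [1, 3, 6, 8, 7, 8, 8, 8, 1, 3, 7]
j=4: v[4]=7 ≤ 7 → i=3, swap v[3],v[4] → [1, 3, 6, 7, 8, 8, 8, 8, 1, 3, 7]
j=5: v[5]=8 > 7 → no swap
j=6: v[6]=8 > 7 → no swap
j=7: v[7]=8 > 7 → no swap
j=8: v[8]=1 ≤ 7 → i=4, swap v[4],v[8] → [1, 3, 6, 7, 1, 8, 8, 8, 8, 3, 7]
j=9: v[9]=3 ≤ 7 → i=5, swap v[5],v[9] → [1, 3, 6, 7, 1, 3, 8, 8, 8, 8, 7]
final swap v[6],v[10] → [1, 3, 6, 7, 1, 3, 7, 8, 8, 8, 8]; return 6

[1, 3, 6, 7, 1, 3, 7, 8, 8, 8, 8]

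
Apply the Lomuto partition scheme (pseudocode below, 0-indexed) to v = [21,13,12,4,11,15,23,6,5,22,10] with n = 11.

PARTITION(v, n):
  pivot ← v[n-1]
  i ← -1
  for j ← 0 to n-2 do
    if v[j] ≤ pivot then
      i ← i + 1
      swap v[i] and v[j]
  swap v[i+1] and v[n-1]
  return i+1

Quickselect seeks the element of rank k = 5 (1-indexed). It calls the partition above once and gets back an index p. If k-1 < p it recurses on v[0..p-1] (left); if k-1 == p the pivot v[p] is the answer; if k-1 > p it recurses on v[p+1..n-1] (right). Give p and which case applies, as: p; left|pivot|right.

3; right

pivot = v[10] = 10; i = -1
j=0: v[0]=21 > 10 → no swap
j=1: v[1]=13 > 10 → no swap
j=2: v[2]=12 > 10 → no swap
j=3: v[3]=4 ≤ 10 → i=0, swap v[0],v[3] → [4,13,12,21,11,15,23,6,5,22,10]
j=4: v[4]=11 > 10 → no swap
j=5: v[5]=15 > 10 → no swap
j=6: v[6]=23 > 10 → no swap
j=7: v[7]=6 ≤ 10 → i=1, swap v[1],v[7] → [4,6,12,21,11,15,23,13,5,22,10]
j=8: v[8]=5 ≤ 10 → i=2, swap v[2],v[8] → [4,6,5,21,11,15,23,13,12,22,10]
j=9: v[9]=22 > 10 → no swap
final swap v[3],v[10] → [4,6,5,10,11,15,23,13,12,22,21]; return 3
p = 3; k-1 = 4 > 3 ⇒ right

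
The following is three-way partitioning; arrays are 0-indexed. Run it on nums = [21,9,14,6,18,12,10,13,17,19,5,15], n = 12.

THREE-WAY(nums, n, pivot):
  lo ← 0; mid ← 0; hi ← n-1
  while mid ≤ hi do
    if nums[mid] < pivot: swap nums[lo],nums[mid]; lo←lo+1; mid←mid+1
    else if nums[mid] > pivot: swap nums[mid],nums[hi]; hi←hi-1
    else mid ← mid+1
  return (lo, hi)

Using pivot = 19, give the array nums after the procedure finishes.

[15,9,14,6,18,12,10,13,17,5,19,21]

lo=0 mid=0 hi=11
21>19: swap(0,11), hi=10 ⇒ [15,9,14,6,18,12,10,13,17,19,5,21]
15<19: swap(0,0), lo=1 mid=1 ⇒ [15,9,14,6,18,12,10,13,17,19,5,21]
9<19: swap(1,1), lo=2 mid=2 ⇒ [15,9,14,6,18,12,10,13,17,19,5,21]
14<19: swap(2,2), lo=3 mid=3 ⇒ [15,9,14,6,18,12,10,13,17,19,5,21]
6<19: swap(3,3), lo=4 mid=4 ⇒ [15,9,14,6,18,12,10,13,17,19,5,21]
18<19: swap(4,4), lo=5 mid=5 ⇒ [15,9,14,6,18,12,10,13,17,19,5,21]
12<19: swap(5,5), lo=6 mid=6 ⇒ [15,9,14,6,18,12,10,13,17,19,5,21]
10<19: swap(6,6), lo=7 mid=7 ⇒ [15,9,14,6,18,12,10,13,17,19,5,21]
13<19: swap(7,7), lo=8 mid=8 ⇒ [15,9,14,6,18,12,10,13,17,19,5,21]
17<19: swap(8,8), lo=9 mid=9 ⇒ [15,9,14,6,18,12,10,13,17,19,5,21]
19=19: mid=10
5<19: swap(9,10), lo=10 mid=11 ⇒ [15,9,14,6,18,12,10,13,17,5,19,21]
done. lo=10 hi=10; nums=[15,9,14,6,18,12,10,13,17,5,19,21]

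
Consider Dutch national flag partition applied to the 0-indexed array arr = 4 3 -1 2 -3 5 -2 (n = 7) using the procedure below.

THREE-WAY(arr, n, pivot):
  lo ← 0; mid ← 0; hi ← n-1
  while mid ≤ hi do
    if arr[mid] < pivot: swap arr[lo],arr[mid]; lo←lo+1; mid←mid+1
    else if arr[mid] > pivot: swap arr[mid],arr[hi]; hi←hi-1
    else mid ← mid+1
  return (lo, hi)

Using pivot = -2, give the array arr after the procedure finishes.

-3 -2 2 -1 5 3 4

lo=0 mid=0 hi=6
4>-2: swap(0,6), hi=5 ⇒ -2 3 -1 2 -3 5 4
-2=-2: mid=1
3>-2: swap(1,5), hi=4 ⇒ -2 5 -1 2 -3 3 4
5>-2: swap(1,4), hi=3 ⇒ -2 -3 -1 2 5 3 4
-3<-2: swap(0,1), lo=1 mid=2 ⇒ -3 -2 -1 2 5 3 4
-1>-2: swap(2,3), hi=2 ⇒ -3 -2 2 -1 5 3 4
2>-2: swap(2,2), hi=1 ⇒ -3 -2 2 -1 5 3 4
done. lo=1 hi=1; arr=-3 -2 2 -1 5 3 4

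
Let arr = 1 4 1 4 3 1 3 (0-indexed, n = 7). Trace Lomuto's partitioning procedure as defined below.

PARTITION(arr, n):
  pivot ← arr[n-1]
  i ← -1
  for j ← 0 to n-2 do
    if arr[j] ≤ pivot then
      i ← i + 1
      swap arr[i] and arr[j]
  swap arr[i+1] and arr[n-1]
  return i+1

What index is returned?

pivot=3, i=-1
j=0: 1≤3, i=0, swap(0,0) ⇒ 1 4 1 4 3 1 3
j=1: 4>3, skip
j=2: 1≤3, i=1, swap(1,2) ⇒ 1 1 4 4 3 1 3
j=3: 4>3, skip
j=4: 3≤3, i=2, swap(2,4) ⇒ 1 1 3 4 4 1 3
j=5: 1≤3, i=3, swap(3,5) ⇒ 1 1 3 1 4 4 3
swap(4,6) ⇒ 1 1 3 1 3 4 4; return 4

4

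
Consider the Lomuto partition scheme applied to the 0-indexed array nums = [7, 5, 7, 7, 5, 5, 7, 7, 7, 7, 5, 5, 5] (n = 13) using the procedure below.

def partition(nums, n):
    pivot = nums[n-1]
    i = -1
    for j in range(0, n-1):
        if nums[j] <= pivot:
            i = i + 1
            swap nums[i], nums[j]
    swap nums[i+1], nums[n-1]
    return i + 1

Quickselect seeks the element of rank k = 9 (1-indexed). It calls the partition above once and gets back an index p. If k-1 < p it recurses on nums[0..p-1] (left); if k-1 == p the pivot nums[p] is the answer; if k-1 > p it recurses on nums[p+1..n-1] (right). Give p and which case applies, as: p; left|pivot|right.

5; right

pivot=5, i=-1
j=0: 7>5, skip
j=1: 5≤5, i=0, swap(0,1) ⇒ [5, 7, 7, 7, 5, 5, 7, 7, 7, 7, 5, 5, 5]
j=2: 7>5, skip
j=3: 7>5, skip
j=4: 5≤5, i=1, swap(1,4) ⇒ [5, 5, 7, 7, 7, 5, 7, 7, 7, 7, 5, 5, 5]
j=5: 5≤5, i=2, swap(2,5) ⇒ [5, 5, 5, 7, 7, 7, 7, 7, 7, 7, 5, 5, 5]
j=6: 7>5, skip
j=7: 7>5, skip
j=8: 7>5, skip
j=9: 7>5, skip
j=10: 5≤5, i=3, swap(3,10) ⇒ [5, 5, 5, 5, 7, 7, 7, 7, 7, 7, 7, 5, 5]
j=11: 5≤5, i=4, swap(4,11) ⇒ [5, 5, 5, 5, 5, 7, 7, 7, 7, 7, 7, 7, 5]
swap(5,12) ⇒ [5, 5, 5, 5, 5, 5, 7, 7, 7, 7, 7, 7, 7]; return 5
p = 5; k-1 = 8 > 5 ⇒ right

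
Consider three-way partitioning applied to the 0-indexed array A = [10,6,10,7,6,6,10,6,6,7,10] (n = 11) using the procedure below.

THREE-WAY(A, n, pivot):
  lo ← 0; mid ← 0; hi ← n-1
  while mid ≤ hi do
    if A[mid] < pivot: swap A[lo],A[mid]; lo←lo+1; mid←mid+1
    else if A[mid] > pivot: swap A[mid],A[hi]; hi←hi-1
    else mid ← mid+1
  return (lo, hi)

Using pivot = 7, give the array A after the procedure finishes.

[6,6,6,6,6,7,7,10,10,10,10]

lo=0 mid=0 hi=10
10>7: swap(0,10), hi=9 ⇒ [10,6,10,7,6,6,10,6,6,7,10]
10>7: swap(0,9), hi=8 ⇒ [7,6,10,7,6,6,10,6,6,10,10]
7=7: mid=1
6<7: swap(0,1), lo=1 mid=2 ⇒ [6,7,10,7,6,6,10,6,6,10,10]
10>7: swap(2,8), hi=7 ⇒ [6,7,6,7,6,6,10,6,10,10,10]
6<7: swap(1,2), lo=2 mid=3 ⇒ [6,6,7,7,6,6,10,6,10,10,10]
7=7: mid=4
6<7: swap(2,4), lo=3 mid=5 ⇒ [6,6,6,7,7,6,10,6,10,10,10]
6<7: swap(3,5), lo=4 mid=6 ⇒ [6,6,6,6,7,7,10,6,10,10,10]
10>7: swap(6,7), hi=6 ⇒ [6,6,6,6,7,7,6,10,10,10,10]
6<7: swap(4,6), lo=5 mid=7 ⇒ [6,6,6,6,6,7,7,10,10,10,10]
done. lo=5 hi=6; A=[6,6,6,6,6,7,7,10,10,10,10]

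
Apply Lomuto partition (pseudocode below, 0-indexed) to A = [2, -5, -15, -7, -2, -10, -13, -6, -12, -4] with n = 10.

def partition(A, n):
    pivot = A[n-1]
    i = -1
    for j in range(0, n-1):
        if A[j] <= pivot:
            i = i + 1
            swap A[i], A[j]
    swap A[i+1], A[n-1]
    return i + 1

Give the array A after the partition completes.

[-5, -15, -7, -10, -13, -6, -12, -4, -2, 2]

pivot=-4, i=-1
j=0: 2>-4, skip
j=1: -5≤-4, i=0, swap(0,1) ⇒ [-5, 2, -15, -7, -2, -10, -13, -6, -12, -4]
j=2: -15≤-4, i=1, swap(1,2) ⇒ [-5, -15, 2, -7, -2, -10, -13, -6, -12, -4]
j=3: -7≤-4, i=2, swap(2,3) ⇒ [-5, -15, -7, 2, -2, -10, -13, -6, -12, -4]
j=4: -2>-4, skip
j=5: -10≤-4, i=3, swap(3,5) ⇒ [-5, -15, -7, -10, -2, 2, -13, -6, -12, -4]
j=6: -13≤-4, i=4, swap(4,6) ⇒ [-5, -15, -7, -10, -13, 2, -2, -6, -12, -4]
j=7: -6≤-4, i=5, swap(5,7) ⇒ [-5, -15, -7, -10, -13, -6, -2, 2, -12, -4]
j=8: -12≤-4, i=6, swap(6,8) ⇒ [-5, -15, -7, -10, -13, -6, -12, 2, -2, -4]
swap(7,9) ⇒ [-5, -15, -7, -10, -13, -6, -12, -4, -2, 2]; return 7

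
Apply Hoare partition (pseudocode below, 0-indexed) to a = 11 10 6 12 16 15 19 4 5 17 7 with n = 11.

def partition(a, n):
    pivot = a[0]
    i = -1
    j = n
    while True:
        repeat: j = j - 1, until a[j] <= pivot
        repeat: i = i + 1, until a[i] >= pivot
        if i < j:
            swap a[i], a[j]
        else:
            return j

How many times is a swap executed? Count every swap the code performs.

pivot = a[0] = 11; i = -1, j = 11
j→10 (a[10]=7≤11), i→0 (a[0]=11≥11); i<j, swap → 7 10 6 12 16 15 19 4 5 17 11
j→8 (a[8]=5≤11), i→3 (a[3]=12≥11); i<j, swap → 7 10 6 5 16 15 19 4 12 17 11
j→7 (a[7]=4≤11), i→4 (a[4]=16≥11); i<j, swap → 7 10 6 5 4 15 19 16 12 17 11
j→4, i→5; i≥j, return j=4. a = 7 10 6 5 4 15 19 16 12 17 11

3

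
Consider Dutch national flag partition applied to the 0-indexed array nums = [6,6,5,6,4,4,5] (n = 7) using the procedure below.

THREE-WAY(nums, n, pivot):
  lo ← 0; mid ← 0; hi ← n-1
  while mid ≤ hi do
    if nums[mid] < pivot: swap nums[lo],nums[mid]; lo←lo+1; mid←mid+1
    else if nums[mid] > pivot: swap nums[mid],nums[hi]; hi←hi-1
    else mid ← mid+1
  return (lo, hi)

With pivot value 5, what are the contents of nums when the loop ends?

lo=0 mid=0 hi=6
6>5: swap(0,6), hi=5 ⇒ [5,6,5,6,4,4,6]
5=5: mid=1
6>5: swap(1,5), hi=4 ⇒ [5,4,5,6,4,6,6]
4<5: swap(0,1), lo=1 mid=2 ⇒ [4,5,5,6,4,6,6]
5=5: mid=3
6>5: swap(3,4), hi=3 ⇒ [4,5,5,4,6,6,6]
4<5: swap(1,3), lo=2 mid=4 ⇒ [4,4,5,5,6,6,6]
done. lo=2 hi=3; nums=[4,4,5,5,6,6,6]

[4,4,5,5,6,6,6]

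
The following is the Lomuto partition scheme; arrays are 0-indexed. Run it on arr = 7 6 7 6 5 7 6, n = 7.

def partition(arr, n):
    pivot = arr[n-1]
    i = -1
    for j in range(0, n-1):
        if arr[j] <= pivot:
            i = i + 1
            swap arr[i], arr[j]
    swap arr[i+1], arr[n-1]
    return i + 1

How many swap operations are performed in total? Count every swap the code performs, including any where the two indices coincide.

pivot=6, i=-1
j=0: 7>6, skip
j=1: 6≤6, i=0, swap(0,1) ⇒ 6 7 7 6 5 7 6
j=2: 7>6, skip
j=3: 6≤6, i=1, swap(1,3) ⇒ 6 6 7 7 5 7 6
j=4: 5≤6, i=2, swap(2,4) ⇒ 6 6 5 7 7 7 6
j=5: 7>6, skip
swap(3,6) ⇒ 6 6 5 6 7 7 7; return 3

4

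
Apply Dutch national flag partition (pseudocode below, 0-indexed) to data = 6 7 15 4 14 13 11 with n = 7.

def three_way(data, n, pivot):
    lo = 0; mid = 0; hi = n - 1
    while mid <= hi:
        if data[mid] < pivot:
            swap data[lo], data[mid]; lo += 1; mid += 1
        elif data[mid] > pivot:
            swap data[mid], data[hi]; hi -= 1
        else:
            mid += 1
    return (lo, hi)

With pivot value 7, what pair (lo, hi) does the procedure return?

(2, 2)

pivot = 7; lo=0, mid=0, hi=6
data[mid]=6<7: swap data[0],data[0]; lo=1,mid=1 → 6 7 15 4 14 13 11
data[mid]=7=7: mid=2
data[mid]=15>7: swap data[2],data[6]; hi=5 → 6 7 11 4 14 13 15
data[mid]=11>7: swap data[2],data[5]; hi=4 → 6 7 13 4 14 11 15
data[mid]=13>7: swap data[2],data[4]; hi=3 → 6 7 14 4 13 11 15
data[mid]=14>7: swap data[2],data[3]; hi=2 → 6 7 4 14 13 11 15
data[mid]=4<7: swap data[1],data[2]; lo=2,mid=3 → 6 4 7 14 13 11 15
end: lo=2, hi=2; data = 6 4 7 14 13 11 15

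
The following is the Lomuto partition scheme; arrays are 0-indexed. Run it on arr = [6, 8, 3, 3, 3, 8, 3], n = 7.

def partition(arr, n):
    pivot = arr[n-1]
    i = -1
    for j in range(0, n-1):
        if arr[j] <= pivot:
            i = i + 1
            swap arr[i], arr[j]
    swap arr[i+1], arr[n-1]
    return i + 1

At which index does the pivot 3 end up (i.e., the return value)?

pivot = arr[6] = 3; i = -1
j=0: arr[0]=6 > 3 → no swap
j=1: arr[1]=8 > 3 → no swap
j=2: arr[2]=3 ≤ 3 → i=0, swap arr[0],arr[2] → [3, 8, 6, 3, 3, 8, 3]
j=3: arr[3]=3 ≤ 3 → i=1, swap arr[1],arr[3] → [3, 3, 6, 8, 3, 8, 3]
j=4: arr[4]=3 ≤ 3 → i=2, swap arr[2],arr[4] → [3, 3, 3, 8, 6, 8, 3]
j=5: arr[5]=8 > 3 → no swap
final swap arr[3],arr[6] → [3, 3, 3, 3, 6, 8, 8]; return 3

3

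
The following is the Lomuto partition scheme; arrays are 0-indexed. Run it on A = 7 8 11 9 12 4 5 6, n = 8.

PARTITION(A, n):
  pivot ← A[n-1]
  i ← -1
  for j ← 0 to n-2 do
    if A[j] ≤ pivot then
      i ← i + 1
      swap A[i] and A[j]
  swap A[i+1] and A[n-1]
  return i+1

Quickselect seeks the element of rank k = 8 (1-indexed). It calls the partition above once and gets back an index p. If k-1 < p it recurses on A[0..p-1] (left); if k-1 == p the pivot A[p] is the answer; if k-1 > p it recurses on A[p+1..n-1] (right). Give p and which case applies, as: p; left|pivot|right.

2; right

pivot=6, i=-1
j=0: 7>6, skip
j=1: 8>6, skip
j=2: 11>6, skip
j=3: 9>6, skip
j=4: 12>6, skip
j=5: 4≤6, i=0, swap(0,5) ⇒ 4 8 11 9 12 7 5 6
j=6: 5≤6, i=1, swap(1,6) ⇒ 4 5 11 9 12 7 8 6
swap(2,7) ⇒ 4 5 6 9 12 7 8 11; return 2
p = 2; k-1 = 7 > 2 ⇒ right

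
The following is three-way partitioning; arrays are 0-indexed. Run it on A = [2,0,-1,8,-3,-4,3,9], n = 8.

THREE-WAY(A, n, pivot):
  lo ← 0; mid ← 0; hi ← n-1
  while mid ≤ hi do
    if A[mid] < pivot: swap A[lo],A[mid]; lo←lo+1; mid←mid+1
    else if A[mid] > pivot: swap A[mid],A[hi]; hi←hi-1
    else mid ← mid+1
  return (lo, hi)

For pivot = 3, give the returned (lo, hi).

(5, 5)

pivot = 3; lo=0, mid=0, hi=7
A[mid]=2<3: swap A[0],A[0]; lo=1,mid=1 → [2,0,-1,8,-3,-4,3,9]
A[mid]=0<3: swap A[1],A[1]; lo=2,mid=2 → [2,0,-1,8,-3,-4,3,9]
A[mid]=-1<3: swap A[2],A[2]; lo=3,mid=3 → [2,0,-1,8,-3,-4,3,9]
A[mid]=8>3: swap A[3],A[7]; hi=6 → [2,0,-1,9,-3,-4,3,8]
A[mid]=9>3: swap A[3],A[6]; hi=5 → [2,0,-1,3,-3,-4,9,8]
A[mid]=3=3: mid=4
A[mid]=-3<3: swap A[3],A[4]; lo=4,mid=5 → [2,0,-1,-3,3,-4,9,8]
A[mid]=-4<3: swap A[4],A[5]; lo=5,mid=6 → [2,0,-1,-3,-4,3,9,8]
end: lo=5, hi=5; A = [2,0,-1,-3,-4,3,9,8]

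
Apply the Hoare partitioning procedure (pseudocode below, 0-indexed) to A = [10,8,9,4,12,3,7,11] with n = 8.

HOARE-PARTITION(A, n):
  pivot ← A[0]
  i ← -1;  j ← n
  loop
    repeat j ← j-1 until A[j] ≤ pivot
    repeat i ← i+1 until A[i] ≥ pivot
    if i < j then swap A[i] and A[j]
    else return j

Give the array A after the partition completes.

pivot = A[0] = 10; i = -1, j = 8
j→6 (A[6]=7≤10), i→0 (A[0]=10≥10); i<j, swap → [7,8,9,4,12,3,10,11]
j→5 (A[5]=3≤10), i→4 (A[4]=12≥10); i<j, swap → [7,8,9,4,3,12,10,11]
j→4, i→5; i≥j, return j=4. A = [7,8,9,4,3,12,10,11]

[7,8,9,4,3,12,10,11]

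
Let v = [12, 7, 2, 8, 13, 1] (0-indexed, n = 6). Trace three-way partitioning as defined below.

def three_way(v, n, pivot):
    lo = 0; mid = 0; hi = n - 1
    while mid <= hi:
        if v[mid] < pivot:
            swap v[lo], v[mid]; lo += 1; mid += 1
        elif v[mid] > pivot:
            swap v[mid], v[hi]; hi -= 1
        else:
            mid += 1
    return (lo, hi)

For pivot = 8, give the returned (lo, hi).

(3, 3)

lo=0 mid=0 hi=5
12>8: swap(0,5), hi=4 ⇒ [1, 7, 2, 8, 13, 12]
1<8: swap(0,0), lo=1 mid=1 ⇒ [1, 7, 2, 8, 13, 12]
7<8: swap(1,1), lo=2 mid=2 ⇒ [1, 7, 2, 8, 13, 12]
2<8: swap(2,2), lo=3 mid=3 ⇒ [1, 7, 2, 8, 13, 12]
8=8: mid=4
13>8: swap(4,4), hi=3 ⇒ [1, 7, 2, 8, 13, 12]
done. lo=3 hi=3; v=[1, 7, 2, 8, 13, 12]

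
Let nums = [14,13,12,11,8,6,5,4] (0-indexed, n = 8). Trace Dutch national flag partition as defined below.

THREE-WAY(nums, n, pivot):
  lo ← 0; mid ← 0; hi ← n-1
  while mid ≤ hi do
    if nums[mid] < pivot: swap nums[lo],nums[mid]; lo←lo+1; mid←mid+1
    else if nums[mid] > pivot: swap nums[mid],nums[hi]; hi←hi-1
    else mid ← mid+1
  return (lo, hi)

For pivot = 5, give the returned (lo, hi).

(1, 1)

lo=0 mid=0 hi=7
14>5: swap(0,7), hi=6 ⇒ [4,13,12,11,8,6,5,14]
4<5: swap(0,0), lo=1 mid=1 ⇒ [4,13,12,11,8,6,5,14]
13>5: swap(1,6), hi=5 ⇒ [4,5,12,11,8,6,13,14]
5=5: mid=2
12>5: swap(2,5), hi=4 ⇒ [4,5,6,11,8,12,13,14]
6>5: swap(2,4), hi=3 ⇒ [4,5,8,11,6,12,13,14]
8>5: swap(2,3), hi=2 ⇒ [4,5,11,8,6,12,13,14]
11>5: swap(2,2), hi=1 ⇒ [4,5,11,8,6,12,13,14]
done. lo=1 hi=1; nums=[4,5,11,8,6,12,13,14]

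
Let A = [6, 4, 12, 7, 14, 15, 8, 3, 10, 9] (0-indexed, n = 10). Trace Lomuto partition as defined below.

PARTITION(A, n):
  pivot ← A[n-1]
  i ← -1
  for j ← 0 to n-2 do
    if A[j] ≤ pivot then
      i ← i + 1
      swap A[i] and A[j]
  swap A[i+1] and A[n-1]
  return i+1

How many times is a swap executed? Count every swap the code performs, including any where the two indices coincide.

6

pivot=9, i=-1
j=0: 6≤9, i=0, swap(0,0) ⇒ [6, 4, 12, 7, 14, 15, 8, 3, 10, 9]
j=1: 4≤9, i=1, swap(1,1) ⇒ [6, 4, 12, 7, 14, 15, 8, 3, 10, 9]
j=2: 12>9, skip
j=3: 7≤9, i=2, swap(2,3) ⇒ [6, 4, 7, 12, 14, 15, 8, 3, 10, 9]
j=4: 14>9, skip
j=5: 15>9, skip
j=6: 8≤9, i=3, swap(3,6) ⇒ [6, 4, 7, 8, 14, 15, 12, 3, 10, 9]
j=7: 3≤9, i=4, swap(4,7) ⇒ [6, 4, 7, 8, 3, 15, 12, 14, 10, 9]
j=8: 10>9, skip
swap(5,9) ⇒ [6, 4, 7, 8, 3, 9, 12, 14, 10, 15]; return 5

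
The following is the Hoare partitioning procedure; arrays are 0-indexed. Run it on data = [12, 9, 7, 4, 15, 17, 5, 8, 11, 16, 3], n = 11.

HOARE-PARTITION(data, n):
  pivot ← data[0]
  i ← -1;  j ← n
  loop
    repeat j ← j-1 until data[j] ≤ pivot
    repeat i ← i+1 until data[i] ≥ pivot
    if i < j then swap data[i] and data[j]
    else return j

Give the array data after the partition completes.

[3, 9, 7, 4, 11, 8, 5, 17, 15, 16, 12]

pivot=12
j stops at 10 (3), i stops at 0 (12); swap ⇒ [3, 9, 7, 4, 15, 17, 5, 8, 11, 16, 12]
j stops at 8 (11), i stops at 4 (15); swap ⇒ [3, 9, 7, 4, 11, 17, 5, 8, 15, 16, 12]
j stops at 7 (8), i stops at 5 (17); swap ⇒ [3, 9, 7, 4, 11, 8, 5, 17, 15, 16, 12]
j stops at 6, i stops at 7; i≥j ⇒ return 6. data=[3, 9, 7, 4, 11, 8, 5, 17, 15, 16, 12]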